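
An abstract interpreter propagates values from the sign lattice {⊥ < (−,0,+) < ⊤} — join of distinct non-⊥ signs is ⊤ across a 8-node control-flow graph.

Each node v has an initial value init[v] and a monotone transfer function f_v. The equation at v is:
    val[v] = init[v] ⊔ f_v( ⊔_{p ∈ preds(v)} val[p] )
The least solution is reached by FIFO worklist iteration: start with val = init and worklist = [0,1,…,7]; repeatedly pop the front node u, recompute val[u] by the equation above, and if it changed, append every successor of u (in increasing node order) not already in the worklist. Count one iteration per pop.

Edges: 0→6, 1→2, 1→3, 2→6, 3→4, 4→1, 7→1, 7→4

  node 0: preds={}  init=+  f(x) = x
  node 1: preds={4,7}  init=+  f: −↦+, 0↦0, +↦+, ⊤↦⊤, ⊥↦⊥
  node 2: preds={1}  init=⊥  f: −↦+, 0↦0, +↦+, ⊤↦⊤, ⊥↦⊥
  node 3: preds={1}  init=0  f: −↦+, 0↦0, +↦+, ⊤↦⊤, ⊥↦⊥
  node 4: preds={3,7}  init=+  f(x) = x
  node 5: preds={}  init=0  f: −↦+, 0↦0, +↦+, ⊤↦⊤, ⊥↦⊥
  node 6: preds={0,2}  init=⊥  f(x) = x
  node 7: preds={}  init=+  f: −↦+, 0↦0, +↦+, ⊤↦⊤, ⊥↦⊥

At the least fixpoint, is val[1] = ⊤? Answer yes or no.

Worklist (12 pops):
  #1 pop 0: in=⊥ → + (no change)
  #2 pop 1: in=+ → + (no change)
  #3 pop 2: in=+ → + (was ⊥); enqueue []
  #4 pop 3: in=+ → ⊤ (was 0); enqueue []
  #5 pop 4: in=⊤ → ⊤ (was +); enqueue [1]
  #6 pop 5: in=⊥ → 0 (no change)
  #7 pop 6: in=+ → + (was ⊥); enqueue []
  #8 pop 7: in=⊥ → + (no change)
  #9 pop 1: in=⊤ → ⊤ (was +); enqueue [2,3]
  #10 pop 2: in=⊤ → ⊤ (was +); enqueue [6]
  #11 pop 3: in=⊤ → ⊤ (no change)
  #12 pop 6: in=⊤ → ⊤ (was +); enqueue []

Fixpoint:
  val[0] = +
  val[1] = ⊤
  val[2] = ⊤
  val[3] = ⊤
  val[4] = ⊤
  val[5] = 0
  val[6] = ⊤
  val[7] = +

yes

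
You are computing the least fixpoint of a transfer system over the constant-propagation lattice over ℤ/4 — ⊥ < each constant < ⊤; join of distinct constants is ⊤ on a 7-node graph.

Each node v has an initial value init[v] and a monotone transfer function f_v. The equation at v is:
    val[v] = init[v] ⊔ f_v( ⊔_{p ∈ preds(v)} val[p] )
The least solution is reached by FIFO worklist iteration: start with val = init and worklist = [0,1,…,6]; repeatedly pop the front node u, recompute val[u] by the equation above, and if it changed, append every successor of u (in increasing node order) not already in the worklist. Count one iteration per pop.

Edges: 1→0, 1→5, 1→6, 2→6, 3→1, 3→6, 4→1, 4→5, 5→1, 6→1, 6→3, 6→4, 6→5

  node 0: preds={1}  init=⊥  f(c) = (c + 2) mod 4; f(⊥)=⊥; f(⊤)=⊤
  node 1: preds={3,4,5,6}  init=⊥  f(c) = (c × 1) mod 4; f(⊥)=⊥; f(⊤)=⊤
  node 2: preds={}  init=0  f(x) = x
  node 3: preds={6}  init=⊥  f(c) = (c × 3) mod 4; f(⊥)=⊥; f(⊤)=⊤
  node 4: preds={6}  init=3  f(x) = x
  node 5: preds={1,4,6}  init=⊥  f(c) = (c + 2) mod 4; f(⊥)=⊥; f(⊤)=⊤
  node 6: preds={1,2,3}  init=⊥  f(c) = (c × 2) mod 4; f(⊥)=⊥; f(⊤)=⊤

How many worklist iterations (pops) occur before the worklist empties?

Worklist (15 pops):
  #1 pop 0: in=⊥ → ⊥ (no change)
  #2 pop 1: in=3 → 3 (was ⊥); enqueue [0]
  #3 pop 2: in=⊥ → 0 (no change)
  #4 pop 3: in=⊥ → ⊥ (no change)
  #5 pop 4: in=⊥ → 3 (no change)
  #6 pop 5: in=3 → 1 (was ⊥); enqueue [1]
  #7 pop 6: in=⊤ → ⊤ (was ⊥); enqueue [3,4,5]
  #8 pop 0: in=3 → 1 (was ⊥); enqueue []
  #9 pop 1: in=⊤ → ⊤ (was 3); enqueue [0,6]
  #10 pop 3: in=⊤ → ⊤ (was ⊥); enqueue [1]
  #11 pop 4: in=⊤ → ⊤ (was 3); enqueue []
  #12 pop 5: in=⊤ → ⊤ (was 1); enqueue []
  #13 pop 0: in=⊤ → ⊤ (was 1); enqueue []
  #14 pop 6: in=⊤ → ⊤ (no change)
  #15 pop 1: in=⊤ → ⊤ (no change)

Fixpoint:
  val[0] = ⊤
  val[1] = ⊤
  val[2] = 0
  val[3] = ⊤
  val[4] = ⊤
  val[5] = ⊤
  val[6] = ⊤

15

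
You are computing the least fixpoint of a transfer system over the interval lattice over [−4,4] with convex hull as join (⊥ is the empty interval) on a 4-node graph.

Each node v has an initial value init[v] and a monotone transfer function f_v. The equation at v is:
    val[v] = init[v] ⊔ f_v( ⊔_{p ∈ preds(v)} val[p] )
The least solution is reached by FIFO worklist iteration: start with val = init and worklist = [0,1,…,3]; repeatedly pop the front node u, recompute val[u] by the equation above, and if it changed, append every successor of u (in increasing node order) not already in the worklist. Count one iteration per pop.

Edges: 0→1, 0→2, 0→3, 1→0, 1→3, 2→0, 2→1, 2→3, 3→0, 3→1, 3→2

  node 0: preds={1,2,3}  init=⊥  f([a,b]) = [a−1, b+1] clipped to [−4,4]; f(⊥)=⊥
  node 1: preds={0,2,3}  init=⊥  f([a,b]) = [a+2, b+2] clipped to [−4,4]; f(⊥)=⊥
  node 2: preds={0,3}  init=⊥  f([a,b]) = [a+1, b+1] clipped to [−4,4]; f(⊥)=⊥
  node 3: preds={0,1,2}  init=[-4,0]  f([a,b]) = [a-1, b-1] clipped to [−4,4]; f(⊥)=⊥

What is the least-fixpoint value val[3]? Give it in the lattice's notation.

Worklist (11 pops):
  #1 pop 0: in=[-4,0] → [-4,1] (was ⊥); enqueue []
  #2 pop 1: in=[-4,1] → [-2,3] (was ⊥); enqueue [0]
  #3 pop 2: in=[-4,1] → [-3,2] (was ⊥); enqueue [1]
  #4 pop 3: in=[-4,3] → [-4,2] (was [-4,0]); enqueue [2]
  #5 pop 0: in=[-4,3] → [-4,4] (was [-4,1]); enqueue [3]
  #6 pop 1: in=[-4,4] → [-2,4] (was [-2,3]); enqueue [0]
  #7 pop 2: in=[-4,4] → [-3,4] (was [-3,2]); enqueue [1]
  #8 pop 3: in=[-4,4] → [-4,3] (was [-4,2]); enqueue [2]
  #9 pop 0: in=[-4,4] → [-4,4] (no change)
  #10 pop 1: in=[-4,4] → [-2,4] (no change)
  #11 pop 2: in=[-4,4] → [-3,4] (no change)

Fixpoint:
  val[0] = [-4,4]
  val[1] = [-2,4]
  val[2] = [-3,4]
  val[3] = [-4,3]

[-4,3]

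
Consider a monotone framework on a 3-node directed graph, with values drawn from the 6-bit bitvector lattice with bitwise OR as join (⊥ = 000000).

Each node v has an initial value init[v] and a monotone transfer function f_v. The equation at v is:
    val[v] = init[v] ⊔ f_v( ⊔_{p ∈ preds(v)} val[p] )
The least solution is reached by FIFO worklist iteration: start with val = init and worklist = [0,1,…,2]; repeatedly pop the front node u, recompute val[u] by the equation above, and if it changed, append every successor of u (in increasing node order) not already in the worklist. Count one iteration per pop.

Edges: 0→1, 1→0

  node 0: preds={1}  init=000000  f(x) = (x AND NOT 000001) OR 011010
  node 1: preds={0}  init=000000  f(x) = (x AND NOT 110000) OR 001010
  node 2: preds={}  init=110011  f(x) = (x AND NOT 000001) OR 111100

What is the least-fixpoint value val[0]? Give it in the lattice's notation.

011010

Iteration log — 4 steps:
  step 1. node 0  ⊔preds=000000  new=011010  old=000000  +wl: 
  step 2. node 1  ⊔preds=011010  new=001010  old=000000  +wl: 0
  step 3. node 2  ⊔preds=000000  new=111111  old=110011  +wl: 
  step 4. node 0  ⊔preds=001010  new=011010  stable

Least fixpoint reached:
  node 0: 011010
  node 1: 001010
  node 2: 111111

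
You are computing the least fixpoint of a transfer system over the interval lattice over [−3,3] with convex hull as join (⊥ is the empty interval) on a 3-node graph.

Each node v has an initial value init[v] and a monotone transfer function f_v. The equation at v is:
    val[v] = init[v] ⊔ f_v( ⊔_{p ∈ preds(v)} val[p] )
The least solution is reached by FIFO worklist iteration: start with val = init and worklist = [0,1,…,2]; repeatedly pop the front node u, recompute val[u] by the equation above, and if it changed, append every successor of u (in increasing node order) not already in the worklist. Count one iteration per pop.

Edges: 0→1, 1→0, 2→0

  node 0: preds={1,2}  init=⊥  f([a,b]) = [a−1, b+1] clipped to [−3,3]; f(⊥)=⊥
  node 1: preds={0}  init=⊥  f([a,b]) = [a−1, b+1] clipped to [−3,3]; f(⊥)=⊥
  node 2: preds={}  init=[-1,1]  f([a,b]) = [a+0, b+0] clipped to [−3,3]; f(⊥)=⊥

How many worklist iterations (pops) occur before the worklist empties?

Worklist (5 pops):
  #1 pop 0: in=[-1,1] → [-2,2] (was ⊥); enqueue []
  #2 pop 1: in=[-2,2] → [-3,3] (was ⊥); enqueue [0]
  #3 pop 2: in=⊥ → [-1,1] (no change)
  #4 pop 0: in=[-3,3] → [-3,3] (was [-2,2]); enqueue [1]
  #5 pop 1: in=[-3,3] → [-3,3] (no change)

Fixpoint:
  val[0] = [-3,3]
  val[1] = [-3,3]
  val[2] = [-1,1]

5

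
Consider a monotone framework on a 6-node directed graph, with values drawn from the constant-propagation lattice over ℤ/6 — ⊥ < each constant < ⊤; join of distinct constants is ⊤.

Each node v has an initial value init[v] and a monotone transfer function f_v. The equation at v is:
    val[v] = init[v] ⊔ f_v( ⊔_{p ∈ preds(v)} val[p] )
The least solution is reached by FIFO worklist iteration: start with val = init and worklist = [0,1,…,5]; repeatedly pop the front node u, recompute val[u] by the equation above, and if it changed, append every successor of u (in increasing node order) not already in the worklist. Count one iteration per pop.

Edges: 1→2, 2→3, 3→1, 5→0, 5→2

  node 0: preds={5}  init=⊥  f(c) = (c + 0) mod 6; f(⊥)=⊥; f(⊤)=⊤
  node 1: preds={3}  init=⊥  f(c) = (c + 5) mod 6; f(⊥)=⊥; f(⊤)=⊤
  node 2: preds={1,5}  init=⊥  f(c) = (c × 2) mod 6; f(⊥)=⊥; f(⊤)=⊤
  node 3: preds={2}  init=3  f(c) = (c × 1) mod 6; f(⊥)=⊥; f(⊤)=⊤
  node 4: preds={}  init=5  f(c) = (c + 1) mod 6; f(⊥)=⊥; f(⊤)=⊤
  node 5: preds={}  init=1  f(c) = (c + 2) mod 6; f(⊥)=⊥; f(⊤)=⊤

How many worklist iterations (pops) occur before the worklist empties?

Worklist (8 pops):
  #1 pop 0: in=1 → 1 (was ⊥); enqueue []
  #2 pop 1: in=3 → 2 (was ⊥); enqueue []
  #3 pop 2: in=⊤ → ⊤ (was ⊥); enqueue []
  #4 pop 3: in=⊤ → ⊤ (was 3); enqueue [1]
  #5 pop 4: in=⊥ → 5 (no change)
  #6 pop 5: in=⊥ → 1 (no change)
  #7 pop 1: in=⊤ → ⊤ (was 2); enqueue [2]
  #8 pop 2: in=⊤ → ⊤ (no change)

Fixpoint:
  val[0] = 1
  val[1] = ⊤
  val[2] = ⊤
  val[3] = ⊤
  val[4] = 5
  val[5] = 1

8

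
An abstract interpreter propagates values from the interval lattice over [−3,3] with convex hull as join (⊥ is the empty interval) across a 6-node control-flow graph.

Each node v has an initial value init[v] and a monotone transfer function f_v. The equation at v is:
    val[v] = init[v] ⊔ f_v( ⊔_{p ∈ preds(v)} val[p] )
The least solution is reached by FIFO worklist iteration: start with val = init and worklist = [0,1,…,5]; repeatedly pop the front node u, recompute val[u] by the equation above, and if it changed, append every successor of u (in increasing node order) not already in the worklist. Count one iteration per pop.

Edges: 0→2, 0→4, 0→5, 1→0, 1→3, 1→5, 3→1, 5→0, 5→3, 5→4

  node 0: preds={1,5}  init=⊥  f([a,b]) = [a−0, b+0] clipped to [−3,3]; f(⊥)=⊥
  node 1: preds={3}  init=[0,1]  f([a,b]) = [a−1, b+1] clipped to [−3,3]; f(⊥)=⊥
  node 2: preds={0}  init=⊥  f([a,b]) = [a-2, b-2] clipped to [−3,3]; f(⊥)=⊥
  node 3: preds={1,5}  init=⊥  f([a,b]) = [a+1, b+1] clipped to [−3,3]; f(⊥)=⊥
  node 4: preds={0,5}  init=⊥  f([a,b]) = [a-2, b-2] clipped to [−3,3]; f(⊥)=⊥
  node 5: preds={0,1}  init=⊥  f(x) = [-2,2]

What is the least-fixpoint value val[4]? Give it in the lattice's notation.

Worklist (16 pops):
  #1 pop 0: in=[0,1] → [0,1] (was ⊥); enqueue []
  #2 pop 1: in=⊥ → [0,1] (no change)
  #3 pop 2: in=[0,1] → [-2,-1] (was ⊥); enqueue []
  #4 pop 3: in=[0,1] → [1,2] (was ⊥); enqueue [1]
  #5 pop 4: in=[0,1] → [-2,-1] (was ⊥); enqueue []
  #6 pop 5: in=[0,1] → [-2,2] (was ⊥); enqueue [0,3,4]
  #7 pop 1: in=[1,2] → [0,3] (was [0,1]); enqueue [5]
  #8 pop 0: in=[-2,3] → [-2,3] (was [0,1]); enqueue [2]
  #9 pop 3: in=[-2,3] → [-1,3] (was [1,2]); enqueue [1]
  #10 pop 4: in=[-2,3] → [-3,1] (was [-2,-1]); enqueue []
  #11 pop 5: in=[-2,3] → [-2,2] (no change)
  #12 pop 2: in=[-2,3] → [-3,1] (was [-2,-1]); enqueue []
  #13 pop 1: in=[-1,3] → [-2,3] (was [0,3]); enqueue [0,3,5]
  #14 pop 0: in=[-2,3] → [-2,3] (no change)
  #15 pop 3: in=[-2,3] → [-1,3] (no change)
  #16 pop 5: in=[-2,3] → [-2,2] (no change)

Fixpoint:
  val[0] = [-2,3]
  val[1] = [-2,3]
  val[2] = [-3,1]
  val[3] = [-1,3]
  val[4] = [-3,1]
  val[5] = [-2,2]

[-3,1]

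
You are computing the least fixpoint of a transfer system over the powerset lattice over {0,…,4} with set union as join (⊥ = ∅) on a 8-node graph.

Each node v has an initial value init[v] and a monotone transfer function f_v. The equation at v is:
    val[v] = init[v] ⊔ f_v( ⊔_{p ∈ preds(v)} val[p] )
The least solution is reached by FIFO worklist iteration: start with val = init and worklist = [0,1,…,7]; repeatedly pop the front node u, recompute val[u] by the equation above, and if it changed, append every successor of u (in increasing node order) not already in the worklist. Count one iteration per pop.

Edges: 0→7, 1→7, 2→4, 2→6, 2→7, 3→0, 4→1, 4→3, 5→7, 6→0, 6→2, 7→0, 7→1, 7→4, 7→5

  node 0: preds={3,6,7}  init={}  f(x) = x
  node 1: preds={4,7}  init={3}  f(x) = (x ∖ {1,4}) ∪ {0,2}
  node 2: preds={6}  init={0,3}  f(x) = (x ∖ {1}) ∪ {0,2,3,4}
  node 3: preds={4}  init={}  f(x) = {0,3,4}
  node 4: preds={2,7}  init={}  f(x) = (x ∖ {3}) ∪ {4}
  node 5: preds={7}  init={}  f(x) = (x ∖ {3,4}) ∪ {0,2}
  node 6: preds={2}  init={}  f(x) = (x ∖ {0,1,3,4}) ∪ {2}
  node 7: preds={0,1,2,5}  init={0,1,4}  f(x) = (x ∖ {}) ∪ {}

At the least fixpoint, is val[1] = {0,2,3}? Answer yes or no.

Trace (15 dequeues):
  [1] u=0 | in {0,1,4} | out {0,1,4} | prev {} | push {}
  [2] u=1 | in {0,1,4} | out {0,2,3} | prev {3} | push {}
  [3] u=2 | in {} | out {0,2,3,4} | prev {0,3} | push {}
  [4] u=3 | in {} | out {0,3,4} | prev {} | push {0}
  [5] u=4 | in {0,1,2,3,4} | out {0,1,2,4} | prev {} | push {1,3}
  [6] u=5 | in {0,1,4} | out {0,1,2} | prev {} | push {}
  [7] u=6 | in {0,2,3,4} | out {2} | prev {} | push {2}
  [8] u=7 | in {0,1,2,3,4} | out {0,1,2,3,4} | prev {0,1,4} | push {4,5}
  [9] u=0 | in {0,1,2,3,4} | out {0,1,2,3,4} | prev {0,1,4} | push {7}
  [10] u=1 | in {0,1,2,3,4} | out {0,2,3} | ==
  [11] u=3 | in {0,1,2,4} | out {0,3,4} | ==
  [12] u=2 | in {2} | out {0,2,3,4} | ==
  [13] u=4 | in {0,1,2,3,4} | out {0,1,2,4} | ==
  [14] u=5 | in {0,1,2,3,4} | out {0,1,2} | ==
  [15] u=7 | in {0,1,2,3,4} | out {0,1,2,3,4} | ==

Converged values:
  [0] {0,1,2,3,4}
  [1] {0,2,3}
  [2] {0,2,3,4}
  [3] {0,3,4}
  [4] {0,1,2,4}
  [5] {0,1,2}
  [6] {2}
  [7] {0,1,2,3,4}

yes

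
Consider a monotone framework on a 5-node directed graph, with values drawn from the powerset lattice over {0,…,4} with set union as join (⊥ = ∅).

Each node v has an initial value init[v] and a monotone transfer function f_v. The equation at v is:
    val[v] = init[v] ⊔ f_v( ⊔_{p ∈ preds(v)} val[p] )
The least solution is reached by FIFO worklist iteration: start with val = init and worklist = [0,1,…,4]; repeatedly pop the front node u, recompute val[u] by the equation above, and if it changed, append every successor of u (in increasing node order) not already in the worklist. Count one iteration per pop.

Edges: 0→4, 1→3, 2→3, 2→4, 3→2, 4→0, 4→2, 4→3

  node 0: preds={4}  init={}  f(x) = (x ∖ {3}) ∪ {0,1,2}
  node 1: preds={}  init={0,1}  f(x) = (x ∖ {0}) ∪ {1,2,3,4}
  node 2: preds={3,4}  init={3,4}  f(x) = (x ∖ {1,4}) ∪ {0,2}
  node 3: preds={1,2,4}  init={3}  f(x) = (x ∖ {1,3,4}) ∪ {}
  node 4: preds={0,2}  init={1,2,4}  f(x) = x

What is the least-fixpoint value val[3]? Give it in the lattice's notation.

Worklist (8 pops):
  #1 pop 0: in={1,2,4} → {0,1,2,4} (was {}); enqueue []
  #2 pop 1: in={} → {0,1,2,3,4} (was {0,1}); enqueue []
  #3 pop 2: in={1,2,3,4} → {0,2,3,4} (was {3,4}); enqueue []
  #4 pop 3: in={0,1,2,3,4} → {0,2,3} (was {3}); enqueue [2]
  #5 pop 4: in={0,1,2,3,4} → {0,1,2,3,4} (was {1,2,4}); enqueue [0,3]
  #6 pop 2: in={0,1,2,3,4} → {0,2,3,4} (no change)
  #7 pop 0: in={0,1,2,3,4} → {0,1,2,4} (no change)
  #8 pop 3: in={0,1,2,3,4} → {0,2,3} (no change)

Fixpoint:
  val[0] = {0,1,2,4}
  val[1] = {0,1,2,3,4}
  val[2] = {0,2,3,4}
  val[3] = {0,2,3}
  val[4] = {0,1,2,3,4}

{0,2,3}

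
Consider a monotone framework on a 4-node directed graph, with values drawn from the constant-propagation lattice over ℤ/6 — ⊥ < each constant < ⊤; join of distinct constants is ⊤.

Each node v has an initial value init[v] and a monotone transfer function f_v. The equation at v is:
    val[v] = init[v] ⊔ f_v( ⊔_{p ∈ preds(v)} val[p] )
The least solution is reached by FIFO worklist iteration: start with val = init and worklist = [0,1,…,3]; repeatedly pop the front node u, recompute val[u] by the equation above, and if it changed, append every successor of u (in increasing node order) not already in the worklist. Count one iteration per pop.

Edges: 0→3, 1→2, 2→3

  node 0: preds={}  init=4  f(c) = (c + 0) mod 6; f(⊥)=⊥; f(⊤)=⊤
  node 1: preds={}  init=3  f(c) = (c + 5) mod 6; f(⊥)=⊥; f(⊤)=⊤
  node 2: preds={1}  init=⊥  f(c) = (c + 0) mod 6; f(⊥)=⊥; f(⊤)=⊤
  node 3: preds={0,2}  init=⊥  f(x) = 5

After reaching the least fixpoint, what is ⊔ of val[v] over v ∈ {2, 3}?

Trace (4 dequeues):
  [1] u=0 | in ⊥ | out 4 | ==
  [2] u=1 | in ⊥ | out 3 | ==
  [3] u=2 | in 3 | out 3 | prev ⊥ | push {}
  [4] u=3 | in ⊤ | out 5 | prev ⊥ | push {}

Converged values:
  [0] 4
  [1] 3
  [2] 3
  [3] 5

⊤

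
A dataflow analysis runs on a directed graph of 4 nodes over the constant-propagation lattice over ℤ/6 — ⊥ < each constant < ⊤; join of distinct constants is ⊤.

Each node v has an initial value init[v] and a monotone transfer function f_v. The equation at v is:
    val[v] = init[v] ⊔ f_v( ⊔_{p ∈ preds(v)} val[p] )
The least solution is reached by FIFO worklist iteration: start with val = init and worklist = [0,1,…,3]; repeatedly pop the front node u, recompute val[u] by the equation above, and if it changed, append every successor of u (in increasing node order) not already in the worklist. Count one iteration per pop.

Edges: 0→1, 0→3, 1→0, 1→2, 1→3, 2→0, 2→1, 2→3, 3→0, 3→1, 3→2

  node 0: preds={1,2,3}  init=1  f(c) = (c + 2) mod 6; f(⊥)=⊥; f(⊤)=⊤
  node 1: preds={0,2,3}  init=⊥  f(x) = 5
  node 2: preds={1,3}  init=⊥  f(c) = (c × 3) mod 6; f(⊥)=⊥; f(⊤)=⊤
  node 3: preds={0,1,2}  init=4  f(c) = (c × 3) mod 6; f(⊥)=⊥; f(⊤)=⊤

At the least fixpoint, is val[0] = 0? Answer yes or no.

no

Iteration log — 7 steps:
  step 1. node 0  ⊔preds=4  new=⊤  old=1  +wl: 
  step 2. node 1  ⊔preds=⊤  new=5  old=⊥  +wl: 0
  step 3. node 2  ⊔preds=⊤  new=⊤  old=⊥  +wl: 1
  step 4. node 3  ⊔preds=⊤  new=⊤  old=4  +wl: 2
  step 5. node 0  ⊔preds=⊤  new=⊤  stable
  step 6. node 1  ⊔preds=⊤  new=5  stable
  step 7. node 2  ⊔preds=⊤  new=⊤  stable

Least fixpoint reached:
  node 0: ⊤
  node 1: 5
  node 2: ⊤
  node 3: ⊤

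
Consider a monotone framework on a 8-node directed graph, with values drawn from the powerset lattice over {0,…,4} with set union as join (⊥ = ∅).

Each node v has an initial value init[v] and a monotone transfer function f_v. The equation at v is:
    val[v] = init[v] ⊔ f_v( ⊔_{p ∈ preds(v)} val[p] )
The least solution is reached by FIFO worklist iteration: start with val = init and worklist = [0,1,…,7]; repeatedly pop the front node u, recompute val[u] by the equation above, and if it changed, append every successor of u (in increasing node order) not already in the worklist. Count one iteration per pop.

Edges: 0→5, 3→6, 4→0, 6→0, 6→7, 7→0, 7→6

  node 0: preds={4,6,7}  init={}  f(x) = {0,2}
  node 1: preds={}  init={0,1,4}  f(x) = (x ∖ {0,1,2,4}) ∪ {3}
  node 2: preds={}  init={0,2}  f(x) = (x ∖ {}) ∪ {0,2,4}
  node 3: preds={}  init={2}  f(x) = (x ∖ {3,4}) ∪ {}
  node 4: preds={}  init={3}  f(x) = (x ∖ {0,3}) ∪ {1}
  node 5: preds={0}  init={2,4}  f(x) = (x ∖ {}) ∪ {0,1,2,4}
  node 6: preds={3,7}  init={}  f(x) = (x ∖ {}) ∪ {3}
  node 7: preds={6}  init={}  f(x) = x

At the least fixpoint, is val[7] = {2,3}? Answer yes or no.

Worklist (10 pops):
  #1 pop 0: in={3} → {0,2} (was {}); enqueue []
  #2 pop 1: in={} → {0,1,3,4} (was {0,1,4}); enqueue []
  #3 pop 2: in={} → {0,2,4} (was {0,2}); enqueue []
  #4 pop 3: in={} → {2} (no change)
  #5 pop 4: in={} → {1,3} (was {3}); enqueue [0]
  #6 pop 5: in={0,2} → {0,1,2,4} (was {2,4}); enqueue []
  #7 pop 6: in={2} → {2,3} (was {}); enqueue []
  #8 pop 7: in={2,3} → {2,3} (was {}); enqueue [6]
  #9 pop 0: in={1,2,3} → {0,2} (no change)
  #10 pop 6: in={2,3} → {2,3} (no change)

Fixpoint:
  val[0] = {0,2}
  val[1] = {0,1,3,4}
  val[2] = {0,2,4}
  val[3] = {2}
  val[4] = {1,3}
  val[5] = {0,1,2,4}
  val[6] = {2,3}
  val[7] = {2,3}

yes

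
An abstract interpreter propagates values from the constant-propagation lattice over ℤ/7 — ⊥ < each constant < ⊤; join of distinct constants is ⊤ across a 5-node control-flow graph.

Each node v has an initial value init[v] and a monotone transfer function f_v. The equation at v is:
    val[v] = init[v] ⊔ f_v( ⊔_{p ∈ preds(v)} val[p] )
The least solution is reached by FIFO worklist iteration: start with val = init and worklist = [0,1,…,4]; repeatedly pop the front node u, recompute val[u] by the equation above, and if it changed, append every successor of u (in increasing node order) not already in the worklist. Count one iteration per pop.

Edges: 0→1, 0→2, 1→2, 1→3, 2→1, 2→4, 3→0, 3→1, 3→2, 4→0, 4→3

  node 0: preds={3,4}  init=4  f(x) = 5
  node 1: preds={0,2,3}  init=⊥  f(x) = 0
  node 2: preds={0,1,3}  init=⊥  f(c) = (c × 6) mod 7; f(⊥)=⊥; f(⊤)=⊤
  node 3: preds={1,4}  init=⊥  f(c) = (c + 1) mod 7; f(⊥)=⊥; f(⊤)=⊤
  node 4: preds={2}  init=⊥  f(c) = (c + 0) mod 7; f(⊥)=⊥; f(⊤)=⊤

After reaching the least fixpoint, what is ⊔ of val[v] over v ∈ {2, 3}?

Iteration log — 12 steps:
  step 1. node 0  ⊔preds=⊥  new=⊤  old=4  +wl: 
  step 2. node 1  ⊔preds=⊤  new=0  old=⊥  +wl: 
  step 3. node 2  ⊔preds=⊤  new=⊤  old=⊥  +wl: 1
  step 4. node 3  ⊔preds=0  new=1  old=⊥  +wl: 0,2
  step 5. node 4  ⊔preds=⊤  new=⊤  old=⊥  +wl: 3
  step 6. node 1  ⊔preds=⊤  new=0  stable
  step 7. node 0  ⊔preds=⊤  new=⊤  stable
  step 8. node 2  ⊔preds=⊤  new=⊤  stable
  step 9. node 3  ⊔preds=⊤  new=⊤  old=1  +wl: 0,1,2
  step 10. node 0  ⊔preds=⊤  new=⊤  stable
  step 11. node 1  ⊔preds=⊤  new=0  stable
  step 12. node 2  ⊔preds=⊤  new=⊤  stable

Least fixpoint reached:
  node 0: ⊤
  node 1: 0
  node 2: ⊤
  node 3: ⊤
  node 4: ⊤

⊤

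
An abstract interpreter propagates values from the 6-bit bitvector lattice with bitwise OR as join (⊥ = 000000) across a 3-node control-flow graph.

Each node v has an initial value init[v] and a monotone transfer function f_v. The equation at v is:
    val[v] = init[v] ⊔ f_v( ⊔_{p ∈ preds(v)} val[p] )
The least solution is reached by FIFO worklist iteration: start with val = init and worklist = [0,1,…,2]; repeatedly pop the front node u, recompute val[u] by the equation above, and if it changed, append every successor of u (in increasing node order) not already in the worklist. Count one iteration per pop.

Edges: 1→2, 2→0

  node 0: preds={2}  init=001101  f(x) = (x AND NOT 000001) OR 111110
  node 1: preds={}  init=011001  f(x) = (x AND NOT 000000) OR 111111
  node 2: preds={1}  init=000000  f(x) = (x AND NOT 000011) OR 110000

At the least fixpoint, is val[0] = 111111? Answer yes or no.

yes

Worklist (4 pops):
  #1 pop 0: in=000000 → 111111 (was 001101); enqueue []
  #2 pop 1: in=000000 → 111111 (was 011001); enqueue []
  #3 pop 2: in=111111 → 111100 (was 000000); enqueue [0]
  #4 pop 0: in=111100 → 111111 (no change)

Fixpoint:
  val[0] = 111111
  val[1] = 111111
  val[2] = 111100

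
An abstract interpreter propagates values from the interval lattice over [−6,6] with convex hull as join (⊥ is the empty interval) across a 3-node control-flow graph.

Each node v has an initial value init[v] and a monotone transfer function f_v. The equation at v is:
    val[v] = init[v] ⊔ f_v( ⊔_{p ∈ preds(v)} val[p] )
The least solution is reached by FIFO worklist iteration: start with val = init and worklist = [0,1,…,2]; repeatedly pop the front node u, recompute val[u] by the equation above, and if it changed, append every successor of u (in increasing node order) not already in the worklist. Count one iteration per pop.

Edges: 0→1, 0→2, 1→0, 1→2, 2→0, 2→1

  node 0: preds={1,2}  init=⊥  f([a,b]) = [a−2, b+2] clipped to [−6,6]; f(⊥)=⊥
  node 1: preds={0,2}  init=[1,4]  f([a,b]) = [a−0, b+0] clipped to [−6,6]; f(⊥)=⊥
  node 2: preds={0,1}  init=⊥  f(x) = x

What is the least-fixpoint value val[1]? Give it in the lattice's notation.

[-6,6]

Iteration log — 14 steps:
  step 1. node 0  ⊔preds=[1,4]  new=[-1,6]  old=⊥  +wl: 
  step 2. node 1  ⊔preds=[-1,6]  new=[-1,6]  old=[1,4]  +wl: 0
  step 3. node 2  ⊔preds=[-1,6]  new=[-1,6]  old=⊥  +wl: 1
  step 4. node 0  ⊔preds=[-1,6]  new=[-3,6]  old=[-1,6]  +wl: 2
  step 5. node 1  ⊔preds=[-3,6]  new=[-3,6]  old=[-1,6]  +wl: 0
  step 6. node 2  ⊔preds=[-3,6]  new=[-3,6]  old=[-1,6]  +wl: 1
  step 7. node 0  ⊔preds=[-3,6]  new=[-5,6]  old=[-3,6]  +wl: 2
  step 8. node 1  ⊔preds=[-5,6]  new=[-5,6]  old=[-3,6]  +wl: 0
  step 9. node 2  ⊔preds=[-5,6]  new=[-5,6]  old=[-3,6]  +wl: 1
  step 10. node 0  ⊔preds=[-5,6]  new=[-6,6]  old=[-5,6]  +wl: 2
  step 11. node 1  ⊔preds=[-6,6]  new=[-6,6]  old=[-5,6]  +wl: 0
  step 12. node 2  ⊔preds=[-6,6]  new=[-6,6]  old=[-5,6]  +wl: 1
  step 13. node 0  ⊔preds=[-6,6]  new=[-6,6]  stable
  step 14. node 1  ⊔preds=[-6,6]  new=[-6,6]  stable

Least fixpoint reached:
  node 0: [-6,6]
  node 1: [-6,6]
  node 2: [-6,6]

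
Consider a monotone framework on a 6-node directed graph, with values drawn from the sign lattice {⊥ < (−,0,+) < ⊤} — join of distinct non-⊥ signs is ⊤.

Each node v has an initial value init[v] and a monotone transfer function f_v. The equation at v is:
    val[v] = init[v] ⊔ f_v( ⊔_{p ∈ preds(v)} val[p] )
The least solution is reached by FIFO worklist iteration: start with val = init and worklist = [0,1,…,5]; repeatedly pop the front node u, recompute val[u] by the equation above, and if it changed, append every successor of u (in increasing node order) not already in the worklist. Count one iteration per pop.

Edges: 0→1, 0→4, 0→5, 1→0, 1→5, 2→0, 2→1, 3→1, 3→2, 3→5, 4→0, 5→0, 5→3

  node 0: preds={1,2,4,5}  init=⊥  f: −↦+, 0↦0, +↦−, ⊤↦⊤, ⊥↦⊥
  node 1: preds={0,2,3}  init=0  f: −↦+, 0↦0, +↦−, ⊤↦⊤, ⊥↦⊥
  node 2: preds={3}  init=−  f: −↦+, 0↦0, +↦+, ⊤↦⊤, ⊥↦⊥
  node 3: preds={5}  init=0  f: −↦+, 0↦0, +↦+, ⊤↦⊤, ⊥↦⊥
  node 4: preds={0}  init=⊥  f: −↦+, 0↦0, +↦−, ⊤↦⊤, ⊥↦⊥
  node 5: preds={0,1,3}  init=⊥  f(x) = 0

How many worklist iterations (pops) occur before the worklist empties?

Trace (9 dequeues):
  [1] u=0 | in ⊤ | out ⊤ | prev ⊥ | push {}
  [2] u=1 | in ⊤ | out ⊤ | prev 0 | push {0}
  [3] u=2 | in 0 | out ⊤ | prev − | push {1}
  [4] u=3 | in ⊥ | out 0 | ==
  [5] u=4 | in ⊤ | out ⊤ | prev ⊥ | push {}
  [6] u=5 | in ⊤ | out 0 | prev ⊥ | push {3}
  [7] u=0 | in ⊤ | out ⊤ | ==
  [8] u=1 | in ⊤ | out ⊤ | ==
  [9] u=3 | in 0 | out 0 | ==

Converged values:
  [0] ⊤
  [1] ⊤
  [2] ⊤
  [3] 0
  [4] ⊤
  [5] 0

9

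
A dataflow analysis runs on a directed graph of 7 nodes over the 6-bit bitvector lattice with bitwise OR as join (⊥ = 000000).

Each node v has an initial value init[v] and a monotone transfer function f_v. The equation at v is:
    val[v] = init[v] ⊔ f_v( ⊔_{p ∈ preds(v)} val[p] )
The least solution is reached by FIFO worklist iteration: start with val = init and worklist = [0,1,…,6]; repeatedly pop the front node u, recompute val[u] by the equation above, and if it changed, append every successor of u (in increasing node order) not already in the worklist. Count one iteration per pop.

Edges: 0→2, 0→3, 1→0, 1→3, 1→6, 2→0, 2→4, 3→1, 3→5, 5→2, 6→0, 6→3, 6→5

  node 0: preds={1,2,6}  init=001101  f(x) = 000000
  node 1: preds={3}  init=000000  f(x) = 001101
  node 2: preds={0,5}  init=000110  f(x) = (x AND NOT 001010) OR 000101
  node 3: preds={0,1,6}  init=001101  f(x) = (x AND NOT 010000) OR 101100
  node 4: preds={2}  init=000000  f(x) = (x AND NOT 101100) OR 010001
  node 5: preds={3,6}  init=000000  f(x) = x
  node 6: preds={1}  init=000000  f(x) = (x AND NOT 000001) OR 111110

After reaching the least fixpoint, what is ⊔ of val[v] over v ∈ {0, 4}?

011111

Worklist (18 pops):
  #1 pop 0: in=000110 → 001101 (no change)
  #2 pop 1: in=001101 → 001101 (was 000000); enqueue [0]
  #3 pop 2: in=001101 → 000111 (was 000110); enqueue []
  #4 pop 3: in=001101 → 101101 (was 001101); enqueue [1]
  #5 pop 4: in=000111 → 010011 (was 000000); enqueue []
  #6 pop 5: in=101101 → 101101 (was 000000); enqueue [2]
  #7 pop 6: in=001101 → 111110 (was 000000); enqueue [3,5]
  #8 pop 0: in=111111 → 001101 (no change)
  #9 pop 1: in=101101 → 001101 (no change)
  #10 pop 2: in=101101 → 100111 (was 000111); enqueue [0,4]
  #11 pop 3: in=111111 → 101111 (was 101101); enqueue [1]
  #12 pop 5: in=111111 → 111111 (was 101101); enqueue [2]
  #13 pop 0: in=111111 → 001101 (no change)
  #14 pop 4: in=100111 → 010011 (no change)
  #15 pop 1: in=101111 → 001101 (no change)
  #16 pop 2: in=111111 → 110111 (was 100111); enqueue [0,4]
  #17 pop 0: in=111111 → 001101 (no change)
  #18 pop 4: in=110111 → 010011 (no change)

Fixpoint:
  val[0] = 001101
  val[1] = 001101
  val[2] = 110111
  val[3] = 101111
  val[4] = 010011
  val[5] = 111111
  val[6] = 111110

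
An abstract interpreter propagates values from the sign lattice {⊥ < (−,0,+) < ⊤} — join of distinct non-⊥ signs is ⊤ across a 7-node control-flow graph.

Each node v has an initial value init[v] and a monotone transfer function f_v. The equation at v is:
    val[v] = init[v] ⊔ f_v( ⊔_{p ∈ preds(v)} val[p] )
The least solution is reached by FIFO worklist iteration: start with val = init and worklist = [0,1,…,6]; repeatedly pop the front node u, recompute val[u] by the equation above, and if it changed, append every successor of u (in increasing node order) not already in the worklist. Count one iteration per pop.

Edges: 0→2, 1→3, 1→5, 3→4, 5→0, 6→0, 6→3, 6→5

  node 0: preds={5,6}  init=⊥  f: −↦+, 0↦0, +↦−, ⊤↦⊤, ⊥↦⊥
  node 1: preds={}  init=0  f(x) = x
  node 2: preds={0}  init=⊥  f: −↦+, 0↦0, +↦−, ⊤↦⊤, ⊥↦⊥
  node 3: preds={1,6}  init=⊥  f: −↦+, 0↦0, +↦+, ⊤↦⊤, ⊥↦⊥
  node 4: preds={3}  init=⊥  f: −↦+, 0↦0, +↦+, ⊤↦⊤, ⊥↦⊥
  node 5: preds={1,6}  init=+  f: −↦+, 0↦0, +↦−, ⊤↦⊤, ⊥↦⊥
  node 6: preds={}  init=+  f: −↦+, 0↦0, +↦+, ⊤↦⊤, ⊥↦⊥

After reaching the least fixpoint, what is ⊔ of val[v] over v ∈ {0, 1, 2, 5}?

⊤

Trace (9 dequeues):
  [1] u=0 | in + | out − | prev ⊥ | push {}
  [2] u=1 | in ⊥ | out 0 | ==
  [3] u=2 | in − | out + | prev ⊥ | push {}
  [4] u=3 | in ⊤ | out ⊤ | prev ⊥ | push {}
  [5] u=4 | in ⊤ | out ⊤ | prev ⊥ | push {}
  [6] u=5 | in ⊤ | out ⊤ | prev + | push {0}
  [7] u=6 | in ⊥ | out + | ==
  [8] u=0 | in ⊤ | out ⊤ | prev − | push {2}
  [9] u=2 | in ⊤ | out ⊤ | prev + | push {}

Converged values:
  [0] ⊤
  [1] 0
  [2] ⊤
  [3] ⊤
  [4] ⊤
  [5] ⊤
  [6] +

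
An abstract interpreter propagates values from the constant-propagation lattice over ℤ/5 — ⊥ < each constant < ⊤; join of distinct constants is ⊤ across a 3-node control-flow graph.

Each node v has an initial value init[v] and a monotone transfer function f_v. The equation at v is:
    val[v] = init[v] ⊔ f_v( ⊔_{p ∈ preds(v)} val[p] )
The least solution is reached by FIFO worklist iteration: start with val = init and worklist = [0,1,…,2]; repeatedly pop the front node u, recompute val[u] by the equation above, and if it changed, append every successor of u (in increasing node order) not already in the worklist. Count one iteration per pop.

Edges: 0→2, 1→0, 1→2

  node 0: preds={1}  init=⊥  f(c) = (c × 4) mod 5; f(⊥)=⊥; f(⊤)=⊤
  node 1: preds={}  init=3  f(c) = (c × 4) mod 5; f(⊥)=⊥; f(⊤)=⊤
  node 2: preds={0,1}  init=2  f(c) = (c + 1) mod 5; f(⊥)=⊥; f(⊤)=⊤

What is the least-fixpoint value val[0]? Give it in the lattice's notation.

2

Trace (3 dequeues):
  [1] u=0 | in 3 | out 2 | prev ⊥ | push {}
  [2] u=1 | in ⊥ | out 3 | ==
  [3] u=2 | in ⊤ | out ⊤ | prev 2 | push {}

Converged values:
  [0] 2
  [1] 3
  [2] ⊤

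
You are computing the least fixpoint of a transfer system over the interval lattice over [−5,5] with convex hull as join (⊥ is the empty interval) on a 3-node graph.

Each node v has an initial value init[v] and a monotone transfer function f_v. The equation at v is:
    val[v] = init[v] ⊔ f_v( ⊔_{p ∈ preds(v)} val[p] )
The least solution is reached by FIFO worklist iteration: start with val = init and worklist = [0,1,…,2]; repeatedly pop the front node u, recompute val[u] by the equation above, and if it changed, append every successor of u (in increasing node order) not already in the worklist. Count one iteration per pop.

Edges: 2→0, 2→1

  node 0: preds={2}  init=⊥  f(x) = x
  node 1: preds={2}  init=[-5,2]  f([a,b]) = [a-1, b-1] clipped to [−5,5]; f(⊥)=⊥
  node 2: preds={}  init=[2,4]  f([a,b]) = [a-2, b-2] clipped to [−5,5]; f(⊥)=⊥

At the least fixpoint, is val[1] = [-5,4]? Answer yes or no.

no

Worklist (3 pops):
  #1 pop 0: in=[2,4] → [2,4] (was ⊥); enqueue []
  #2 pop 1: in=[2,4] → [-5,3] (was [-5,2]); enqueue []
  #3 pop 2: in=⊥ → [2,4] (no change)

Fixpoint:
  val[0] = [2,4]
  val[1] = [-5,3]
  val[2] = [2,4]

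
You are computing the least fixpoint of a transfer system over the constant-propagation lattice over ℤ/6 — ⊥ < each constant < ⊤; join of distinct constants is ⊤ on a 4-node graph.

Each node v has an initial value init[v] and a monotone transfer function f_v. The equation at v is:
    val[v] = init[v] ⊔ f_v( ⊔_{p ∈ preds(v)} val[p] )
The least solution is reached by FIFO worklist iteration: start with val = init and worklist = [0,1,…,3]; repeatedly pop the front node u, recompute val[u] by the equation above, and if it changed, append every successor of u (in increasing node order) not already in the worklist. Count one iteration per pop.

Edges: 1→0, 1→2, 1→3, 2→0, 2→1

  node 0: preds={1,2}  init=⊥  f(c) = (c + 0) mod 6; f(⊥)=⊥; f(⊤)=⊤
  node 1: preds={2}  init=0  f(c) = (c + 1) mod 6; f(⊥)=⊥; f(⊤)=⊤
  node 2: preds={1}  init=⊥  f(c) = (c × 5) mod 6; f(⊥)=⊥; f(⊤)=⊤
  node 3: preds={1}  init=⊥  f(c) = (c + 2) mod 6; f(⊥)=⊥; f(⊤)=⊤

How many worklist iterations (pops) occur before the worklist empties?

Trace (11 dequeues):
  [1] u=0 | in 0 | out 0 | prev ⊥ | push {}
  [2] u=1 | in ⊥ | out 0 | ==
  [3] u=2 | in 0 | out 0 | prev ⊥ | push {0,1}
  [4] u=3 | in 0 | out 2 | prev ⊥ | push {}
  [5] u=0 | in 0 | out 0 | ==
  [6] u=1 | in 0 | out ⊤ | prev 0 | push {0,2,3}
  [7] u=0 | in ⊤ | out ⊤ | prev 0 | push {}
  [8] u=2 | in ⊤ | out ⊤ | prev 0 | push {0,1}
  [9] u=3 | in ⊤ | out ⊤ | prev 2 | push {}
  [10] u=0 | in ⊤ | out ⊤ | ==
  [11] u=1 | in ⊤ | out ⊤ | ==

Converged values:
  [0] ⊤
  [1] ⊤
  [2] ⊤
  [3] ⊤

11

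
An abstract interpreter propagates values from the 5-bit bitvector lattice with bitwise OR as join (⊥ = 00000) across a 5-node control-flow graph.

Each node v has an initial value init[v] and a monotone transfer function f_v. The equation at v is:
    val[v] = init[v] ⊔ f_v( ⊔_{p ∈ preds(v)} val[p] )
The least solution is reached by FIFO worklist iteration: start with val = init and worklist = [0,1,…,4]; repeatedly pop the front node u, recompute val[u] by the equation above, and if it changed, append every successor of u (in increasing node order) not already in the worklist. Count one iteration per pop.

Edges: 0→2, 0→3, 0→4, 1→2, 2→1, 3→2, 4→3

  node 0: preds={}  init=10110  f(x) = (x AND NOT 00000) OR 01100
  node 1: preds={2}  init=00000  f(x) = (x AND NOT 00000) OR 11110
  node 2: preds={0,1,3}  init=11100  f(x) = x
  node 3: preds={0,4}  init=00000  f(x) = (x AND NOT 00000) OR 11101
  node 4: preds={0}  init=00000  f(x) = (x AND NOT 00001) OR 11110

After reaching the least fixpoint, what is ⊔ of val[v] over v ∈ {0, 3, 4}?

11111

Iteration log — 10 steps:
  step 1. node 0  ⊔preds=00000  new=11110  old=10110  +wl: 
  step 2. node 1  ⊔preds=11100  new=11110  old=00000  +wl: 
  step 3. node 2  ⊔preds=11110  new=11110  old=11100  +wl: 1
  step 4. node 3  ⊔preds=11110  new=11111  old=00000  +wl: 2
  step 5. node 4  ⊔preds=11110  new=11110  old=00000  +wl: 3
  step 6. node 1  ⊔preds=11110  new=11110  stable
  step 7. node 2  ⊔preds=11111  new=11111  old=11110  +wl: 1
  step 8. node 3  ⊔preds=11110  new=11111  stable
  step 9. node 1  ⊔preds=11111  new=11111  old=11110  +wl: 2
  step 10. node 2  ⊔preds=11111  new=11111  stable

Least fixpoint reached:
  node 0: 11110
  node 1: 11111
  node 2: 11111
  node 3: 11111
  node 4: 11110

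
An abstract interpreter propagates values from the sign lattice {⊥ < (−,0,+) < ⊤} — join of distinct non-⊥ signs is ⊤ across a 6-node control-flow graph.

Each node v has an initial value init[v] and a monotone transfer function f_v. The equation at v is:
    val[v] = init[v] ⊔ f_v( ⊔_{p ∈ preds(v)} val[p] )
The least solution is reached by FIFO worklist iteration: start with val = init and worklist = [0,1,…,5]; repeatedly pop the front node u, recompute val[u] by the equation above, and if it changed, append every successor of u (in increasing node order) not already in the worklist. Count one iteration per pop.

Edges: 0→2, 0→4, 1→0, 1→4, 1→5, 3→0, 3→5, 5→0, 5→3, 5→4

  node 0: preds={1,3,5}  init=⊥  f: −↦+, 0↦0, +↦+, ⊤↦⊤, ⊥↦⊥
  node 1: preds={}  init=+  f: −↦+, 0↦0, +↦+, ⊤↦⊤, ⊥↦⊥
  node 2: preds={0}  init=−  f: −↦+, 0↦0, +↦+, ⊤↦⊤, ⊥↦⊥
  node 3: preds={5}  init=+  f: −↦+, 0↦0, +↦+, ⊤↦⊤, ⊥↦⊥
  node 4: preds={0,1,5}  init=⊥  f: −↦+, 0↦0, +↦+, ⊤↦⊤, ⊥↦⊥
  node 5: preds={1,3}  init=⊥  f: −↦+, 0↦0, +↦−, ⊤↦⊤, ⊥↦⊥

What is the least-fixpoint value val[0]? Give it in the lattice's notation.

Worklist (10 pops):
  #1 pop 0: in=+ → + (was ⊥); enqueue []
  #2 pop 1: in=⊥ → + (no change)
  #3 pop 2: in=+ → ⊤ (was −); enqueue []
  #4 pop 3: in=⊥ → + (no change)
  #5 pop 4: in=+ → + (was ⊥); enqueue []
  #6 pop 5: in=+ → − (was ⊥); enqueue [0,3,4]
  #7 pop 0: in=⊤ → ⊤ (was +); enqueue [2]
  #8 pop 3: in=− → + (no change)
  #9 pop 4: in=⊤ → ⊤ (was +); enqueue []
  #10 pop 2: in=⊤ → ⊤ (no change)

Fixpoint:
  val[0] = ⊤
  val[1] = +
  val[2] = ⊤
  val[3] = +
  val[4] = ⊤
  val[5] = −

⊤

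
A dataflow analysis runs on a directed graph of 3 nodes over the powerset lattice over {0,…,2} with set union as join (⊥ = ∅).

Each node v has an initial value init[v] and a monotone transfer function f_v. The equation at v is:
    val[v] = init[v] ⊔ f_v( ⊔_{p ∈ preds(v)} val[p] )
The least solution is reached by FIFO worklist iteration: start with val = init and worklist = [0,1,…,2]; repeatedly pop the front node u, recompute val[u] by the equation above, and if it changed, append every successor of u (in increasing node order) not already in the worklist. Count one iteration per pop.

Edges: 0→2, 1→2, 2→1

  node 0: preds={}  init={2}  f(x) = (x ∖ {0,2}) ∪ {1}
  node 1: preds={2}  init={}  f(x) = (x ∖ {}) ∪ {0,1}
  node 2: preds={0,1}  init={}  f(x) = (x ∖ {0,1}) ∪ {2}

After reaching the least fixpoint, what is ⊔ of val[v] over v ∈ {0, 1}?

Trace (5 dequeues):
  [1] u=0 | in {} | out {1,2} | prev {2} | push {}
  [2] u=1 | in {} | out {0,1} | prev {} | push {}
  [3] u=2 | in {0,1,2} | out {2} | prev {} | push {1}
  [4] u=1 | in {2} | out {0,1,2} | prev {0,1} | push {2}
  [5] u=2 | in {0,1,2} | out {2} | ==

Converged values:
  [0] {1,2}
  [1] {0,1,2}
  [2] {2}

{0,1,2}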